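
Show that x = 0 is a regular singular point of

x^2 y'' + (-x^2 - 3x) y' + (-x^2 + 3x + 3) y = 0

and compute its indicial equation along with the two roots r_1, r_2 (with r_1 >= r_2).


Divide by x^2 to reach normal form y'' + P_1(x) y' + P_2(x) y = 0 with P_1(x) = -1 - 3/x and P_2(x) = -1 + 3/x + 3/x^2.
x = 0 is a singular point because the y'-coefficient -1 - 3/x has a pole at x = 0 and the y-coefficient -1 + 3/x + 3/x^2 has a pole at x = 0.
It is a regular singular point because x P_1(x) = p(x) = -x - 3 and x^2 P_2(x) = q(x) = -x^2 + 3x + 3 are polynomials, hence analytic at x = 0.
p(0) = -3,  q(0) = 3.
Indicial equation: r(r-1) + p(0) r + q(0) = 0, i.e. r^2 + (p(0) - 1) r + q(0) = 0, i.e. r^2 - 4 r + 3 = 0.
Discriminant: (-4)^2 - 4(3) = 4, so r = (4 ± 2)/2.
Solving: r_1 = 3, r_2 = 1.

indicial: r^2 - 4 r + 3 = 0; roots r_1 = 3, r_2 = 1


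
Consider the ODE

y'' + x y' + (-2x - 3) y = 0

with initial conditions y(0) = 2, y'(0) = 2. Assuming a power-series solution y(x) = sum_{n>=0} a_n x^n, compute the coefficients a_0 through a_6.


Ansatz: y(x) = sum_{n>=0} a_n x^n, so y'(x) = sum_{n>=1} n a_n x^(n-1) and y''(x) = sum_{n>=2} n(n-1) a_n x^(n-2).
Substitute into P(x) y'' + Q(x) y' + R(x) y = 0 with P(x) = 1, Q(x) = x, R(x) = -2x - 3, and match powers of x.
Initial conditions: a_0 = 2, a_1 = 2.
Setting the coefficient of each power of x to zero and solving order by order (substituting the coefficients already found):
  x^0: 2 a_2 - 3 a_0 = 0  ->  2 a_2 = 3 a_0 = 6  ->  a_2 = 3
  x^1: 6 a_3 - 2 a_1 - 2 a_0 = 0  ->  6 a_3 = 2 a_1 + 2 a_0 = 8  ->  a_3 = 4/3
  x^2: 12 a_4 - a_2 - 2 a_1 = 0  ->  12 a_4 = a_2 + 2 a_1 = 7  ->  a_4 = 7/12
  x^3: 20 a_5 - 2 a_2 = 0  ->  20 a_5 = 2 a_2 = 6  ->  a_5 = 3/10
  x^4: 30 a_6 + a_4 - 2 a_3 = 0  ->  30 a_6 = -a_4 + 2 a_3 = 25/12  ->  a_6 = 5/72
Truncated series: y(x) = 2 + 2 x + 3 x^2 + (4/3) x^3 + (7/12) x^4 + (3/10) x^5 + (5/72) x^6 + O(x^7).

a_0 = 2; a_1 = 2; a_2 = 3; a_3 = 4/3; a_4 = 7/12; a_5 = 3/10; a_6 = 5/72


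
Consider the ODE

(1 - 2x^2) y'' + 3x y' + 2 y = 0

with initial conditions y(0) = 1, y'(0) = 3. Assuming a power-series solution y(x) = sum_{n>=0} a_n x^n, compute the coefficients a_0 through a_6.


Ansatz: y(x) = sum_{n>=0} a_n x^n, so y'(x) = sum_{n>=1} n a_n x^(n-1) and y''(x) = sum_{n>=2} n(n-1) a_n x^(n-2).
Substitute into P(x) y'' + Q(x) y' + R(x) y = 0 with P(x) = 1 - 2x^2, Q(x) = 3x, R(x) = 2, and match powers of x.
Initial conditions: a_0 = 1, a_1 = 3.
Setting the coefficient of each power of x to zero and solving order by order (substituting the coefficients already found):
  x^0: 2 a_2 + 2 a_0 = 0  ->  2 a_2 = -2 a_0 = -2  ->  a_2 = -1
  x^1: 6 a_3 + 5 a_1 = 0  ->  6 a_3 = -5 a_1 = -15  ->  a_3 = -5/2
  x^2: 12 a_4 + 4 a_2 = 0  ->  12 a_4 = -4 a_2 = 4  ->  a_4 = 1/3
  x^3: 20 a_5 - a_3 = 0  ->  20 a_5 = a_3 = -5/2  ->  a_5 = -1/8
  x^4: 30 a_6 - 10 a_4 = 0  ->  30 a_6 = 10 a_4 = 10/3  ->  a_6 = 1/9
Truncated series: y(x) = 1 + 3 x - x^2 - (5/2) x^3 + (1/3) x^4 - (1/8) x^5 + (1/9) x^6 + O(x^7).

a_0 = 1; a_1 = 3; a_2 = -1; a_3 = -5/2; a_4 = 1/3; a_5 = -1/8; a_6 = 1/9


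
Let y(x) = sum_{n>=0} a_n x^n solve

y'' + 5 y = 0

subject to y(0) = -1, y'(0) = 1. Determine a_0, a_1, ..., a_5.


Ansatz: y(x) = sum_{n>=0} a_n x^n, so y'(x) = sum_{n>=1} n a_n x^(n-1) and y''(x) = sum_{n>=2} n(n-1) a_n x^(n-2).
Substitute into P(x) y'' + Q(x) y' + R(x) y = 0 with P(x) = 1, Q(x) = 0, R(x) = 5, and match powers of x.
Initial conditions: a_0 = -1, a_1 = 1.
Setting the coefficient of each power of x to zero and solving order by order (substituting the coefficients already found):
  x^0: 2 a_2 + 5 a_0 = 0  ->  2 a_2 = -5 a_0 = 5  ->  a_2 = 5/2
  x^1: 6 a_3 + 5 a_1 = 0  ->  6 a_3 = -5 a_1 = -5  ->  a_3 = -5/6
  x^2: 12 a_4 + 5 a_2 = 0  ->  12 a_4 = -5 a_2 = -25/2  ->  a_4 = -25/24
  x^3: 20 a_5 + 5 a_3 = 0  ->  20 a_5 = -5 a_3 = 25/6  ->  a_5 = 5/24
Truncated series: y(x) = -1 + x + (5/2) x^2 - (5/6) x^3 - (25/24) x^4 + (5/24) x^5 + O(x^6).

a_0 = -1; a_1 = 1; a_2 = 5/2; a_3 = -5/6; a_4 = -25/24; a_5 = 5/24


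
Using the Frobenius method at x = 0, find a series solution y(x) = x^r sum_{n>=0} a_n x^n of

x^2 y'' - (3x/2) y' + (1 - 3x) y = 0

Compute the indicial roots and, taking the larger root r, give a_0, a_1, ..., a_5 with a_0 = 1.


Write in Frobenius form y'' + (p(x)/x) y' + (q(x)/x^2) y = 0:
  p(x) = -3/2,  q(x) = 1 - 3x.
Indicial equation: r(r-1) + (-3/2) r + (1) = 0 -> roots r_1 = 2, r_2 = 1/2.
Take r = r_1 = 2. Let y(x) = x^r sum_{n>=0} a_n x^n with a_0 = 1.
Substitute y = x^r sum a_n x^n and match x^{r+n}. The recurrence is
  D(n) a_n - 3 a_{n-1} = 0,  where D(n) = (r+n)(r+n-1) + (-3/2)(r+n) + (1).
  a_n = 3 / D(n) * a_{n-1}.
Since the indicial polynomial factors as (r - r_1)(r - r_2), D(n) = (r_1 + n - r_1)(r_1 + n - r_2) = n(n + 3/2).
Evaluating step by step (a_0 = 1):
  n = 1: D(1) = 1(1 + 3/2) = 5/2; numerator = 3(1) = 3; a_1 = (3)/(5/2) = 6/5
  n = 2: D(2) = 2(2 + 3/2) = 7; numerator = 3(6/5) = 18/5; a_2 = (18/5)/(7) = 18/35
  n = 3: D(3) = 3(3 + 3/2) = 27/2; numerator = 3(18/35) = 54/35; a_3 = (54/35)/(27/2) = 4/35
  n = 4: D(4) = 4(4 + 3/2) = 22; numerator = 3(4/35) = 12/35; a_4 = (12/35)/(22) = 6/385
  n = 5: D(5) = 5(5 + 3/2) = 65/2; numerator = 3(6/385) = 18/385; a_5 = (18/385)/(65/2) = 36/25025

r = 2; a_0 = 1; a_1 = 6/5; a_2 = 18/35; a_3 = 4/35; a_4 = 6/385; a_5 = 36/25025


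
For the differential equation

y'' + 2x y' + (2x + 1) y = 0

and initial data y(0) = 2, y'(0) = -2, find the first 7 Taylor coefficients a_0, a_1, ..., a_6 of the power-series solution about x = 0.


Ansatz: y(x) = sum_{n>=0} a_n x^n, so y'(x) = sum_{n>=1} n a_n x^(n-1) and y''(x) = sum_{n>=2} n(n-1) a_n x^(n-2).
Substitute into P(x) y'' + Q(x) y' + R(x) y = 0 with P(x) = 1, Q(x) = 2x, R(x) = 2x + 1, and match powers of x.
Initial conditions: a_0 = 2, a_1 = -2.
Setting the coefficient of each power of x to zero and solving order by order (substituting the coefficients already found):
  x^0: 2 a_2 + a_0 = 0  ->  2 a_2 = -a_0 = -2  ->  a_2 = -1
  x^1: 6 a_3 + 3 a_1 + 2 a_0 = 0  ->  6 a_3 = -3 a_1 - 2 a_0 = 2  ->  a_3 = 1/3
  x^2: 12 a_4 + 5 a_2 + 2 a_1 = 0  ->  12 a_4 = -5 a_2 - 2 a_1 = 9  ->  a_4 = 3/4
  x^3: 20 a_5 + 7 a_3 + 2 a_2 = 0  ->  20 a_5 = -7 a_3 - 2 a_2 = -1/3  ->  a_5 = -1/60
  x^4: 30 a_6 + 9 a_4 + 2 a_3 = 0  ->  30 a_6 = -9 a_4 - 2 a_3 = -89/12  ->  a_6 = -89/360
Truncated series: y(x) = 2 - 2 x - x^2 + (1/3) x^3 + (3/4) x^4 - (1/60) x^5 - (89/360) x^6 + O(x^7).

a_0 = 2; a_1 = -2; a_2 = -1; a_3 = 1/3; a_4 = 3/4; a_5 = -1/60; a_6 = -89/360


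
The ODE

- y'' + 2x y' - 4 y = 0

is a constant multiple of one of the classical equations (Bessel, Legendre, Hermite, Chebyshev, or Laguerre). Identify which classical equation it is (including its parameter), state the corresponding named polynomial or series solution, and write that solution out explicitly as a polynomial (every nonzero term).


All three coefficients share the factor -1; dividing through by -1 gives  y'' - 2x y' + 4 y = 0.
This matches the Hermite equation y'' - 2x y' + 2n y = 0 with 2n = 4, so n = 2; the polynomial solution is H_2(x).
With y = sum_k a_k x^k, matching x^k gives (k+2)(k+1) a_{k+2} = 2(k - n) a_k = 2(k - 2) a_k. The right side vanishes at k = 2, so the series with the parity of 2 terminates at degree 2.
Standard normalization: leading coefficient of H_n is 2^n, so a_2 = 2^2 = 4. Work downward with a_k = (k+1)(k+2) a_{k+2} / (2(k - n)):
  a_0 = (1)(2)(4) / (2(0 - 2)) = 8/(-4) = -2
Hence H_2(x) = 4 x^2 - 2.

H_2(x); series = 4 x^2 - 2


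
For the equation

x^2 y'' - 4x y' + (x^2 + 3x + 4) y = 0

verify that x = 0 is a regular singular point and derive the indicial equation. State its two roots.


Divide by x^2 to reach normal form y'' + P_1(x) y' + P_2(x) y = 0 with P_1(x) = -4/x and P_2(x) = 1 + 3/x + 4/x^2.
x = 0 is a singular point because the y'-coefficient -4/x has a pole at x = 0 and the y-coefficient 1 + 3/x + 4/x^2 has a pole at x = 0.
It is a regular singular point because x P_1(x) = p(x) = -4 and x^2 P_2(x) = q(x) = x^2 + 3x + 4 are polynomials, hence analytic at x = 0.
p(0) = -4,  q(0) = 4.
Indicial equation: r(r-1) + p(0) r + q(0) = 0, i.e. r^2 + (p(0) - 1) r + q(0) = 0, i.e. r^2 - 5 r + 4 = 0.
Discriminant: (-5)^2 - 4(4) = 9, so r = (5 ± 3)/2.
Solving: r_1 = 4, r_2 = 1.

indicial: r^2 - 5 r + 4 = 0; roots r_1 = 4, r_2 = 1


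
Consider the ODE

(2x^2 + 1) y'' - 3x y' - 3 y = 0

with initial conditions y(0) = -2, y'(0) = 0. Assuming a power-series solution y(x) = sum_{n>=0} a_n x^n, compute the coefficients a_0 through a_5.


Ansatz: y(x) = sum_{n>=0} a_n x^n, so y'(x) = sum_{n>=1} n a_n x^(n-1) and y''(x) = sum_{n>=2} n(n-1) a_n x^(n-2).
Substitute into P(x) y'' + Q(x) y' + R(x) y = 0 with P(x) = 2x^2 + 1, Q(x) = -3x, R(x) = -3, and match powers of x.
Initial conditions: a_0 = -2, a_1 = 0.
Setting the coefficient of each power of x to zero and solving order by order (substituting the coefficients already found):
  x^0: 2 a_2 - 3 a_0 = 0  ->  2 a_2 = 3 a_0 = -6  ->  a_2 = -3
  x^1: 6 a_3 - 6 a_1 = 0  ->  6 a_3 = 6 a_1 = 0  ->  a_3 = 0
  x^2: 12 a_4 - 5 a_2 = 0  ->  12 a_4 = 5 a_2 = -15  ->  a_4 = -5/4
  x^3: 20 a_5 = 0  ->  a_5 = 0
Truncated series: y(x) = -2 - 3 x^2 - (5/4) x^4 + O(x^6).

a_0 = -2; a_1 = 0; a_2 = -3; a_3 = 0; a_4 = -5/4; a_5 = 0


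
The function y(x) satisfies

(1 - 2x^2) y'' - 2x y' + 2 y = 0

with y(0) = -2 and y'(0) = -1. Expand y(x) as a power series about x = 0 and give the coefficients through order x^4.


Ansatz: y(x) = sum_{n>=0} a_n x^n, so y'(x) = sum_{n>=1} n a_n x^(n-1) and y''(x) = sum_{n>=2} n(n-1) a_n x^(n-2).
Substitute into P(x) y'' + Q(x) y' + R(x) y = 0 with P(x) = 1 - 2x^2, Q(x) = -2x, R(x) = 2, and match powers of x.
Initial conditions: a_0 = -2, a_1 = -1.
Setting the coefficient of each power of x to zero and solving order by order (substituting the coefficients already found):
  x^0: 2 a_2 + 2 a_0 = 0  ->  2 a_2 = -2 a_0 = 4  ->  a_2 = 2
  x^1: 6 a_3 = 0  ->  a_3 = 0
  x^2: 12 a_4 - 6 a_2 = 0  ->  12 a_4 = 6 a_2 = 12  ->  a_4 = 1
Truncated series: y(x) = -2 - x + 2 x^2 + x^4 + O(x^5).

a_0 = -2; a_1 = -1; a_2 = 2; a_3 = 0; a_4 = 1


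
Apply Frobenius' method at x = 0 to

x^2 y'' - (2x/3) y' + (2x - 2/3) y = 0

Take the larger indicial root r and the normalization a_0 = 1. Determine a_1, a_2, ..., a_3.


Write in Frobenius form y'' + (p(x)/x) y' + (q(x)/x^2) y = 0:
  p(x) = -2/3,  q(x) = 2x - 2/3.
Indicial equation: r(r-1) + (-2/3) r + (-2/3) = 0 -> roots r_1 = 2, r_2 = -1/3.
Take r = r_1 = 2. Let y(x) = x^r sum_{n>=0} a_n x^n with a_0 = 1.
Substitute y = x^r sum a_n x^n and match x^{r+n}. The recurrence is
  D(n) a_n + 2 a_{n-1} = 0,  where D(n) = (r+n)(r+n-1) + (-2/3)(r+n) + (-2/3).
  a_n = -2 / D(n) * a_{n-1}.
Since the indicial polynomial factors as (r - r_1)(r - r_2), D(n) = (r_1 + n - r_1)(r_1 + n - r_2) = n(n + 7/3).
Evaluating step by step (a_0 = 1):
  n = 1: D(1) = 1(1 + 7/3) = 10/3; numerator = -2(1) = -2; a_1 = (-2)/(10/3) = -3/5
  n = 2: D(2) = 2(2 + 7/3) = 26/3; numerator = -2(-3/5) = 6/5; a_2 = (6/5)/(26/3) = 9/65
  n = 3: D(3) = 3(3 + 7/3) = 16; numerator = -2(9/65) = -18/65; a_3 = (-18/65)/(16) = -9/520

r = 2; a_0 = 1; a_1 = -3/5; a_2 = 9/65; a_3 = -9/520


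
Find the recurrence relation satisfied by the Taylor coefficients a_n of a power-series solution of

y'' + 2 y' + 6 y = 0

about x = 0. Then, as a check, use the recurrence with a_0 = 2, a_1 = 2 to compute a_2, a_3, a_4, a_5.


Substitute y = sum_n a_n x^n.
y''(x) has coefficient (n+2)(n+1) a_{n+2} at x^n;
2 y'(x) has coefficient 2 (n+1) a_{n+1} at x^n;
6 y(x) has coefficient 6 a_n at x^n.
Matching x^n: (n+2)(n+1) a_{n+2} + 2 (n+1) a_{n+1} + 6 a_n = 0.
Thus a_{n+2} = [-2 (n+1) a_{n+1} - 6 a_n] / ((n+1)(n+2)).

Check with a_0 = 2, a_1 = 2 (apply the recurrence for n = 0, 1, 2, 3): a_0 = 2, a_1 = 2, a_2 = -8, a_3 = 10/3, a_4 = 7/3, a_5 = -29/15.

a_(n+2) = [-2 (n+1) a_(n+1) - 6 a_n] / ((n+1)(n+2)); check: a_0 = 2, a_1 = 2, a_2 = -8, a_3 = 10/3, a_4 = 7/3, a_5 = -29/15


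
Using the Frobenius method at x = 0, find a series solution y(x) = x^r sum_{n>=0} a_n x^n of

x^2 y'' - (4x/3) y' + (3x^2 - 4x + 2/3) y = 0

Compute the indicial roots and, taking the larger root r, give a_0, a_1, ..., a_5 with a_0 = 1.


Write in Frobenius form y'' + (p(x)/x) y' + (q(x)/x^2) y = 0:
  p(x) = -4/3,  q(x) = 3x^2 - 4x + 2/3.
Indicial equation: r(r-1) + (-4/3) r + (2/3) = 0 -> roots r_1 = 2, r_2 = 1/3.
Take r = r_1 = 2. Let y(x) = x^r sum_{n>=0} a_n x^n with a_0 = 1.
Substitute y = x^r sum a_n x^n and match x^{r+n}. The recurrence is
  D(n) a_n - 4 a_{n-1} + 3 a_{n-2} = 0,  where D(n) = (r+n)(r+n-1) + (-4/3)(r+n) + (2/3).
  a_n = [4 a_{n-1} - 3 a_{n-2}] / D(n).
Since the indicial polynomial factors as (r - r_1)(r - r_2), D(n) = (r_1 + n - r_1)(r_1 + n - r_2) = n(n + 5/3).
Evaluating step by step (a_0 = 1):
  n = 1: D(1) = 1(1 + 5/3) = 8/3; numerator = 4(1) = 4; a_1 = (4)/(8/3) = 3/2
  n = 2: D(2) = 2(2 + 5/3) = 22/3; numerator = 4(3/2) - 3(1) = 3; a_2 = (3)/(22/3) = 9/22
  n = 3: D(3) = 3(3 + 5/3) = 14; numerator = 4(9/22) - 3(3/2) = -63/22; a_3 = (-63/22)/(14) = -9/44
  n = 4: D(4) = 4(4 + 5/3) = 68/3; numerator = 4(-9/44) - 3(9/22) = -45/22; a_4 = (-45/22)/(68/3) = -135/1496
  n = 5: D(5) = 5(5 + 5/3) = 100/3; numerator = 4(-135/1496) - 3(-9/44) = 189/748; a_5 = (189/748)/(100/3) = 567/74800

r = 2; a_0 = 1; a_1 = 3/2; a_2 = 9/22; a_3 = -9/44; a_4 = -135/1496; a_5 = 567/74800


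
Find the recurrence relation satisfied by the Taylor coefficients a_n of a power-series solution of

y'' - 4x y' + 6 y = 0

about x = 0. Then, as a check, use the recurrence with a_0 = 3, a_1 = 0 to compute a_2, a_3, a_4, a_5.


Substitute y = sum_n a_n x^n.
y''(x) has coefficient (n+2)(n+1) a_{n+2} at x^n;
-4 x y'(x) has coefficient -4 n a_n at x^n (shift);
6 y(x) has coefficient 6 a_n at x^n.
Matching x^n: (n+2)(n+1) a_{n+2} + (-4n + 6) a_n = 0.
Thus a_{n+2} = (4n - 6) / ((n+1)(n+2)) * a_n.

Check with a_0 = 3, a_1 = 0 (apply the recurrence for n = 0, 1, 2, 3): a_0 = 3, a_1 = 0, a_2 = -9, a_3 = 0, a_4 = -3/2, a_5 = 0.

a_(n+2) = (4n - 6) / ((n+1)(n+2)) * a_n; check: a_0 = 3, a_1 = 0, a_2 = -9, a_3 = 0, a_4 = -3/2, a_5 = 0


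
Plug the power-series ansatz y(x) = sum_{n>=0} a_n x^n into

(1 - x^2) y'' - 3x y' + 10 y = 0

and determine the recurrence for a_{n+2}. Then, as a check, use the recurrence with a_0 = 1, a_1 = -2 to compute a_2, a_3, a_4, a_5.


Substitute y = sum_n a_n x^n.
(1 - 1 x^2) y'' contributes (n+2)(n+1) a_{n+2} - n(n-1) a_n at x^n.
-3 x y'(x) contributes -3 n a_n at x^n.
10 y(x) contributes 10 a_n at x^n.
Matching x^n: (n+2)(n+1) a_{n+2} + (-n(n-1) - 3 n + 10) a_n = 0.
Thus a_{n+2} = (n(n-1) + 3 n - 10) / ((n+1)(n+2)) * a_n.

Check with a_0 = 1, a_1 = -2 (apply the recurrence for n = 0, 1, 2, 3): a_0 = 1, a_1 = -2, a_2 = -5, a_3 = 7/3, a_4 = 5/6, a_5 = 7/12.

a_(n+2) = (n(n-1) + 3 n - 10) / ((n+1)(n+2)) * a_n; check: a_0 = 1, a_1 = -2, a_2 = -5, a_3 = 7/3, a_4 = 5/6, a_5 = 7/12


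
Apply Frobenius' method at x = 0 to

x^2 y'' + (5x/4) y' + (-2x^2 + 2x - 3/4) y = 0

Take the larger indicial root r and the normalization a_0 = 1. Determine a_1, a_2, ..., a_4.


Write in Frobenius form y'' + (p(x)/x) y' + (q(x)/x^2) y = 0:
  p(x) = 5/4,  q(x) = -2x^2 + 2x - 3/4.
Indicial equation: r(r-1) + (5/4) r + (-3/4) = 0 -> roots r_1 = 3/4, r_2 = -1.
Take r = r_1 = 3/4. Let y(x) = x^r sum_{n>=0} a_n x^n with a_0 = 1.
Substitute y = x^r sum a_n x^n and match x^{r+n}. The recurrence is
  D(n) a_n + 2 a_{n-1} - 2 a_{n-2} = 0,  where D(n) = (r+n)(r+n-1) + (5/4)(r+n) + (-3/4).
  a_n = [-2 a_{n-1} + 2 a_{n-2}] / D(n).
Since the indicial polynomial factors as (r - r_1)(r - r_2), D(n) = (r_1 + n - r_1)(r_1 + n - r_2) = n(n + 7/4).
Evaluating step by step (a_0 = 1):
  n = 1: D(1) = 1(1 + 7/4) = 11/4; numerator = -2(1) = -2; a_1 = (-2)/(11/4) = -8/11
  n = 2: D(2) = 2(2 + 7/4) = 15/2; numerator = -2(-8/11) + 2(1) = 38/11; a_2 = (38/11)/(15/2) = 76/165
  n = 3: D(3) = 3(3 + 7/4) = 57/4; numerator = -2(76/165) + 2(-8/11) = -392/165; a_3 = (-392/165)/(57/4) = -1568/9405
  n = 4: D(4) = 4(4 + 7/4) = 23; numerator = -2(-1568/9405) + 2(76/165) = 2360/1881; a_4 = (2360/1881)/(23) = 2360/43263

r = 3/4; a_0 = 1; a_1 = -8/11; a_2 = 76/165; a_3 = -1568/9405; a_4 = 2360/43263


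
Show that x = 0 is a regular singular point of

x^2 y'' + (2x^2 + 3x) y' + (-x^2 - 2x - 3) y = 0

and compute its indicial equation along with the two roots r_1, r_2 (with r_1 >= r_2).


Divide by x^2 to reach normal form y'' + P_1(x) y' + P_2(x) y = 0 with P_1(x) = 2 + 3/x and P_2(x) = -1 - 2/x - 3/x^2.
x = 0 is a singular point because the y'-coefficient 2 + 3/x has a pole at x = 0 and the y-coefficient -1 - 2/x - 3/x^2 has a pole at x = 0.
It is a regular singular point because x P_1(x) = p(x) = 2x + 3 and x^2 P_2(x) = q(x) = -x^2 - 2x - 3 are polynomials, hence analytic at x = 0.
p(0) = 3,  q(0) = -3.
Indicial equation: r(r-1) + p(0) r + q(0) = 0, i.e. r^2 + (p(0) - 1) r + q(0) = 0, i.e. r^2 + 2 r - 3 = 0.
Discriminant: (2)^2 - 4(-3) = 16, so r = (-2 ± 4)/2.
Solving: r_1 = 1, r_2 = -3.

indicial: r^2 + 2 r - 3 = 0; roots r_1 = 1, r_2 = -3


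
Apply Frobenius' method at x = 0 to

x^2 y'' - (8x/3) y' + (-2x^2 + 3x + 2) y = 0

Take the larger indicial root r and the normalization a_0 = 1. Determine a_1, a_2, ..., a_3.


Write in Frobenius form y'' + (p(x)/x) y' + (q(x)/x^2) y = 0:
  p(x) = -8/3,  q(x) = -2x^2 + 3x + 2.
Indicial equation: r(r-1) + (-8/3) r + (2) = 0 -> roots r_1 = 3, r_2 = 2/3.
Take r = r_1 = 3. Let y(x) = x^r sum_{n>=0} a_n x^n with a_0 = 1.
Substitute y = x^r sum a_n x^n and match x^{r+n}. The recurrence is
  D(n) a_n + 3 a_{n-1} - 2 a_{n-2} = 0,  where D(n) = (r+n)(r+n-1) + (-8/3)(r+n) + (2).
  a_n = [-3 a_{n-1} + 2 a_{n-2}] / D(n).
Since the indicial polynomial factors as (r - r_1)(r - r_2), D(n) = (r_1 + n - r_1)(r_1 + n - r_2) = n(n + 7/3).
Evaluating step by step (a_0 = 1):
  n = 1: D(1) = 1(1 + 7/3) = 10/3; numerator = -3(1) = -3; a_1 = (-3)/(10/3) = -9/10
  n = 2: D(2) = 2(2 + 7/3) = 26/3; numerator = -3(-9/10) + 2(1) = 47/10; a_2 = (47/10)/(26/3) = 141/260
  n = 3: D(3) = 3(3 + 7/3) = 16; numerator = -3(141/260) + 2(-9/10) = -891/260; a_3 = (-891/260)/(16) = -891/4160

r = 3; a_0 = 1; a_1 = -9/10; a_2 = 141/260; a_3 = -891/4160


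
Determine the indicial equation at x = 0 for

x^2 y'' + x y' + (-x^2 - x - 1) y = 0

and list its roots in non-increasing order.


Divide by x^2 to reach normal form y'' + P_1(x) y' + P_2(x) y = 0 with P_1(x) = 1/x and P_2(x) = -1 - 1/x - 1/x^2.
x = 0 is a singular point because the y'-coefficient 1/x has a pole at x = 0 and the y-coefficient -1 - 1/x - 1/x^2 has a pole at x = 0.
It is a regular singular point because x P_1(x) = p(x) = 1 and x^2 P_2(x) = q(x) = -x^2 - x - 1 are polynomials, hence analytic at x = 0.
p(0) = 1,  q(0) = -1.
Indicial equation: r(r-1) + p(0) r + q(0) = 0, i.e. r^2 + (p(0) - 1) r + q(0) = 0, i.e. r^2 - 1 = 0.
Discriminant: (0)^2 - 4(-1) = 4, so r = (0 ± 2)/2.
Solving: r_1 = 1, r_2 = -1.

indicial: r^2 - 1 = 0; roots r_1 = 1, r_2 = -1


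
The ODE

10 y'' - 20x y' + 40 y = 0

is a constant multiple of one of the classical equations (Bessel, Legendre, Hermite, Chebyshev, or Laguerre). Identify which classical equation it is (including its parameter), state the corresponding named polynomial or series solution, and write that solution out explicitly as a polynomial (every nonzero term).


All three coefficients share the factor 10; dividing through by 10 gives  y'' - 2x y' + 4 y = 0.
This matches the Hermite equation y'' - 2x y' + 2n y = 0 with 2n = 4, so n = 2; the polynomial solution is H_2(x).
With y = sum_k a_k x^k, matching x^k gives (k+2)(k+1) a_{k+2} = 2(k - n) a_k = 2(k - 2) a_k. The right side vanishes at k = 2, so the series with the parity of 2 terminates at degree 2.
Standard normalization: leading coefficient of H_n is 2^n, so a_2 = 2^2 = 4. Work downward with a_k = (k+1)(k+2) a_{k+2} / (2(k - n)):
  a_0 = (1)(2)(4) / (2(0 - 2)) = 8/(-4) = -2
Hence H_2(x) = 4 x^2 - 2.

H_2(x); series = 4 x^2 - 2


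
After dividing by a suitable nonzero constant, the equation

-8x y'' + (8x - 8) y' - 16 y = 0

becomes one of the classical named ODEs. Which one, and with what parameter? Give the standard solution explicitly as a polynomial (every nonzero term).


All three coefficients share the factor -8; dividing through by -8 gives  x y'' + (1 - x) y' + 2 y = 0.
This matches the Laguerre equation x y'' + (1 - x) y' + n y = 0 with n = 2; the polynomial solution is L_2(x).
With y = sum_k a_k x^k, matching x^k gives (k+1)k a_{k+1} + (k+1) a_{k+1} - k a_k + n a_k = 0, i.e. (k+1)^2 a_{k+1} = (k - n) a_k = (k - 2) a_k. The right side vanishes at k = 2, so the series terminates at degree 2.
Standard normalization L_n(0) = 1 gives a_0 = 1. Work upward with a_{k+1} = (k - 2) a_k / (k+1)^2:
  a_1 = (0 - 2)(1) / 1^2 = -2/1 = -2
  a_2 = (1 - 2)(-2) / 2^2 = 2/4 = 1/2
Hence L_2(x) = x^2/2 - 2 x + 1.

L_2(x); series = x^2/2 - 2 x + 1


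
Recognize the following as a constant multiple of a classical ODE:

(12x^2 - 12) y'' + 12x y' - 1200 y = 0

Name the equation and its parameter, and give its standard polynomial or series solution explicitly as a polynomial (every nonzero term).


All three coefficients share the factor -12; dividing through by -12 gives  (1 - x^2) y'' - x y' + 100 y = 0.
This matches the Chebyshev equation (1 - x^2) y'' - x y' + n^2 y = 0 (note the -x y' term, not -2x y') with n^2 = 100, so n = 10; the polynomial solution is T_10(x).
With y = sum_k a_k x^k, matching x^k gives (k+2)(k+1) a_{k+2} = (k^2 - n^2) a_k = (k - 10)(k + 10) a_k. The right side vanishes at k = 10, so the series with the parity of 10 terminates at degree 10.
Standard normalization: leading coefficient of T_n is 2^(n-1), so a_10 = 2^9 = 512. Work downward with a_k = (k+1)(k+2) a_{k+2} / ((k - 10)(k + 10)):
  a_8 = (9)(10)(512) / ((8 - 10)(8 + 10)) = 46080/(-36) = -1280
  a_6 = (7)(8)(-1280) / ((6 - 10)(6 + 10)) = -71680/(-64) = 1120
  a_4 = (5)(6)(1120) / ((4 - 10)(4 + 10)) = 33600/(-84) = -400
  a_2 = (3)(4)(-400) / ((2 - 10)(2 + 10)) = -4800/(-96) = 50
  a_0 = (1)(2)(50) / ((0 - 10)(0 + 10)) = 100/(-100) = -1
Hence T_10(x) = 512 x^10 - 1280 x^8 + 1120 x^6 - 400 x^4 + 50 x^2 - 1.

T_10(x); series = 512 x^10 - 1280 x^8 + 1120 x^6 - 400 x^4 + 50 x^2 - 1


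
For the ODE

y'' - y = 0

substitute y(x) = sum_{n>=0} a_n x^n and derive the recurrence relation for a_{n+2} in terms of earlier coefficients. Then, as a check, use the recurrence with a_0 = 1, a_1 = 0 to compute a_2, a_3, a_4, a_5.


Substitute y = sum_n a_n x^n into y'' + (const) y = 0.
y''(x) = sum_{n>=0} (n+2)(n+1) a_{n+2} x^n.
The ODE becomes sum_n [(n+2)(n+1) a_{n+2} - 1 a_n] x^n = 0.
Setting each coefficient to zero gives the recurrence:
  (n+2)(n+1) a_{n+2} - 1 a_n = 0,
  a_{n+2} = 1 / ((n+1)(n+2)) a_n.

Check with a_0 = 1, a_1 = 0 (apply the recurrence for n = 0, 1, 2, 3): a_0 = 1, a_1 = 0, a_2 = 1/2, a_3 = 0, a_4 = 1/24, a_5 = 0.

a_{n+2} = 1/((n+1)(n+2)) * a_n; check: a_0 = 1, a_1 = 0, a_2 = 1/2, a_3 = 0, a_4 = 1/24, a_5 = 0


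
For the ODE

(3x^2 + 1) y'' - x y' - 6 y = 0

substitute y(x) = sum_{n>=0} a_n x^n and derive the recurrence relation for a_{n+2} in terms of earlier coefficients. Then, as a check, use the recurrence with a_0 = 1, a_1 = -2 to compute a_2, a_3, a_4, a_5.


Substitute y = sum_n a_n x^n.
(1 + 3 x^2) y'' contributes (n+2)(n+1) a_{n+2} + 3 n(n-1) a_n at x^n.
-x y'(x) contributes -n a_n at x^n.
-6 y(x) contributes -6 a_n at x^n.
Matching x^n: (n+2)(n+1) a_{n+2} + (3 n(n-1) - n - 6) a_n = 0.
Thus a_{n+2} = (-3 n(n-1) + n + 6) / ((n+1)(n+2)) * a_n.

Check with a_0 = 1, a_1 = -2 (apply the recurrence for n = 0, 1, 2, 3): a_0 = 1, a_1 = -2, a_2 = 3, a_3 = -7/3, a_4 = 1/2, a_5 = 21/20.

a_(n+2) = (-3 n(n-1) + n + 6) / ((n+1)(n+2)) * a_n; check: a_0 = 1, a_1 = -2, a_2 = 3, a_3 = -7/3, a_4 = 1/2, a_5 = 21/20


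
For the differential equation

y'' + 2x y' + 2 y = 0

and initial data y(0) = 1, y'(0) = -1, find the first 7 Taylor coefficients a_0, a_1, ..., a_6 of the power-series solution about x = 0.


Ansatz: y(x) = sum_{n>=0} a_n x^n, so y'(x) = sum_{n>=1} n a_n x^(n-1) and y''(x) = sum_{n>=2} n(n-1) a_n x^(n-2).
Substitute into P(x) y'' + Q(x) y' + R(x) y = 0 with P(x) = 1, Q(x) = 2x, R(x) = 2, and match powers of x.
Initial conditions: a_0 = 1, a_1 = -1.
Setting the coefficient of each power of x to zero and solving order by order (substituting the coefficients already found):
  x^0: 2 a_2 + 2 a_0 = 0  ->  2 a_2 = -2 a_0 = -2  ->  a_2 = -1
  x^1: 6 a_3 + 4 a_1 = 0  ->  6 a_3 = -4 a_1 = 4  ->  a_3 = 2/3
  x^2: 12 a_4 + 6 a_2 = 0  ->  12 a_4 = -6 a_2 = 6  ->  a_4 = 1/2
  x^3: 20 a_5 + 8 a_3 = 0  ->  20 a_5 = -8 a_3 = -16/3  ->  a_5 = -4/15
  x^4: 30 a_6 + 10 a_4 = 0  ->  30 a_6 = -10 a_4 = -5  ->  a_6 = -1/6
Truncated series: y(x) = 1 - x - x^2 + (2/3) x^3 + (1/2) x^4 - (4/15) x^5 - (1/6) x^6 + O(x^7).

a_0 = 1; a_1 = -1; a_2 = -1; a_3 = 2/3; a_4 = 1/2; a_5 = -4/15; a_6 = -1/6


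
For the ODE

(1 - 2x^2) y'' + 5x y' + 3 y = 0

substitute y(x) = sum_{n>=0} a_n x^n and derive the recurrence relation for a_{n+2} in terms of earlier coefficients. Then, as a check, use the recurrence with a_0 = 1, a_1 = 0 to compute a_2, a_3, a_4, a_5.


Substitute y = sum_n a_n x^n.
(1 - 2 x^2) y'' contributes (n+2)(n+1) a_{n+2} - 2 n(n-1) a_n at x^n.
5 x y'(x) contributes 5 n a_n at x^n.
3 y(x) contributes 3 a_n at x^n.
Matching x^n: (n+2)(n+1) a_{n+2} + (-2 n(n-1) + 5 n + 3) a_n = 0.
Thus a_{n+2} = (2 n(n-1) - 5 n - 3) / ((n+1)(n+2)) * a_n.

Check with a_0 = 1, a_1 = 0 (apply the recurrence for n = 0, 1, 2, 3): a_0 = 1, a_1 = 0, a_2 = -3/2, a_3 = 0, a_4 = 9/8, a_5 = 0.

a_(n+2) = (2 n(n-1) - 5 n - 3) / ((n+1)(n+2)) * a_n; check: a_0 = 1, a_1 = 0, a_2 = -3/2, a_3 = 0, a_4 = 9/8, a_5 = 0


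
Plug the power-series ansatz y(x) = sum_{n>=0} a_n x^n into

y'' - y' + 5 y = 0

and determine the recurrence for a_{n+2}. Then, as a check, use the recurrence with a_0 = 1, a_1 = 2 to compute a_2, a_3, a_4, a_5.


Substitute y = sum_n a_n x^n.
y''(x) has coefficient (n+2)(n+1) a_{n+2} at x^n;
-y'(x) has coefficient -(n+1) a_{n+1} at x^n;
5 y(x) has coefficient 5 a_n at x^n.
Matching x^n: (n+2)(n+1) a_{n+2} - (n+1) a_{n+1} + 5 a_n = 0.
Thus a_{n+2} = [(n+1) a_{n+1} - 5 a_n] / ((n+1)(n+2)).

Check with a_0 = 1, a_1 = 2 (apply the recurrence for n = 0, 1, 2, 3): a_0 = 1, a_1 = 2, a_2 = -3/2, a_3 = -13/6, a_4 = 1/12, a_5 = 67/120.

a_(n+2) = [(n+1) a_(n+1) - 5 a_n] / ((n+1)(n+2)); check: a_0 = 1, a_1 = 2, a_2 = -3/2, a_3 = -13/6, a_4 = 1/12, a_5 = 67/120


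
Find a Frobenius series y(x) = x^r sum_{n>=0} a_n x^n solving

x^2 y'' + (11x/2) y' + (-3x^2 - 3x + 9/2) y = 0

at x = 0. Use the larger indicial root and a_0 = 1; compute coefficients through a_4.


Write in Frobenius form y'' + (p(x)/x) y' + (q(x)/x^2) y = 0:
  p(x) = 11/2,  q(x) = -3x^2 - 3x + 9/2.
Indicial equation: r(r-1) + (11/2) r + (9/2) = 0 -> roots r_1 = -3/2, r_2 = -3.
Take r = r_1 = -3/2. Let y(x) = x^r sum_{n>=0} a_n x^n with a_0 = 1.
Substitute y = x^r sum a_n x^n and match x^{r+n}. The recurrence is
  D(n) a_n - 3 a_{n-1} - 3 a_{n-2} = 0,  where D(n) = (r+n)(r+n-1) + (11/2)(r+n) + (9/2).
  a_n = [3 a_{n-1} + 3 a_{n-2}] / D(n).
Since the indicial polynomial factors as (r - r_1)(r - r_2), D(n) = (r_1 + n - r_1)(r_1 + n - r_2) = n(n + 3/2).
Evaluating step by step (a_0 = 1):
  n = 1: D(1) = 1(1 + 3/2) = 5/2; numerator = 3(1) = 3; a_1 = (3)/(5/2) = 6/5
  n = 2: D(2) = 2(2 + 3/2) = 7; numerator = 3(6/5) + 3(1) = 33/5; a_2 = (33/5)/(7) = 33/35
  n = 3: D(3) = 3(3 + 3/2) = 27/2; numerator = 3(33/35) + 3(6/5) = 45/7; a_3 = (45/7)/(27/2) = 10/21
  n = 4: D(4) = 4(4 + 3/2) = 22; numerator = 3(10/21) + 3(33/35) = 149/35; a_4 = (149/35)/(22) = 149/770

r = -3/2; a_0 = 1; a_1 = 6/5; a_2 = 33/35; a_3 = 10/21; a_4 = 149/770


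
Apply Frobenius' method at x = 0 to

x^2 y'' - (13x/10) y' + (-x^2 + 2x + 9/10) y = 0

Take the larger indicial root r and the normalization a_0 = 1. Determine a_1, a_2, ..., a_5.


Write in Frobenius form y'' + (p(x)/x) y' + (q(x)/x^2) y = 0:
  p(x) = -13/10,  q(x) = -x^2 + 2x + 9/10.
Indicial equation: r(r-1) + (-13/10) r + (9/10) = 0 -> roots r_1 = 9/5, r_2 = 1/2.
Take r = r_1 = 9/5. Let y(x) = x^r sum_{n>=0} a_n x^n with a_0 = 1.
Substitute y = x^r sum a_n x^n and match x^{r+n}. The recurrence is
  D(n) a_n + 2 a_{n-1} - 1 a_{n-2} = 0,  where D(n) = (r+n)(r+n-1) + (-13/10)(r+n) + (9/10).
  a_n = [-2 a_{n-1} + 1 a_{n-2}] / D(n).
Since the indicial polynomial factors as (r - r_1)(r - r_2), D(n) = (r_1 + n - r_1)(r_1 + n - r_2) = n(n + 13/10).
Evaluating step by step (a_0 = 1):
  n = 1: D(1) = 1(1 + 13/10) = 23/10; numerator = -2(1) = -2; a_1 = (-2)/(23/10) = -20/23
  n = 2: D(2) = 2(2 + 13/10) = 33/5; numerator = -2(-20/23) + 1(1) = 63/23; a_2 = (63/23)/(33/5) = 105/253
  n = 3: D(3) = 3(3 + 13/10) = 129/10; numerator = -2(105/253) + 1(-20/23) = -430/253; a_3 = (-430/253)/(129/10) = -100/759
  n = 4: D(4) = 4(4 + 13/10) = 106/5; numerator = -2(-100/759) + 1(105/253) = 515/759; a_4 = (515/759)/(106/5) = 2575/80454
  n = 5: D(5) = 5(5 + 13/10) = 63/2; numerator = -2(2575/80454) + 1(-100/759) = -2625/13409; a_5 = (-2625/13409)/(63/2) = -250/40227

r = 9/5; a_0 = 1; a_1 = -20/23; a_2 = 105/253; a_3 = -100/759; a_4 = 2575/80454; a_5 = -250/40227


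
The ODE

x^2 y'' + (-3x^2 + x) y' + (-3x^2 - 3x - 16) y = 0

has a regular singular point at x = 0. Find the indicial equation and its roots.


Divide by x^2 to reach normal form y'' + P_1(x) y' + P_2(x) y = 0 with P_1(x) = -3 + 1/x and P_2(x) = -3 - 3/x - 16/x^2.
x = 0 is a singular point because the y'-coefficient -3 + 1/x has a pole at x = 0 and the y-coefficient -3 - 3/x - 16/x^2 has a pole at x = 0.
It is a regular singular point because x P_1(x) = p(x) = 1 - 3x and x^2 P_2(x) = q(x) = -3x^2 - 3x - 16 are polynomials, hence analytic at x = 0.
p(0) = 1,  q(0) = -16.
Indicial equation: r(r-1) + p(0) r + q(0) = 0, i.e. r^2 + (p(0) - 1) r + q(0) = 0, i.e. r^2 - 16 = 0.
Discriminant: (0)^2 - 4(-16) = 64, so r = (0 ± 8)/2.
Solving: r_1 = 4, r_2 = -4.

indicial: r^2 - 16 = 0; roots r_1 = 4, r_2 = -4


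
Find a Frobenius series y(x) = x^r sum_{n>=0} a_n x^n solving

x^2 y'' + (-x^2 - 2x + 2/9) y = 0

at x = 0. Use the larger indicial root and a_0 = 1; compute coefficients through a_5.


Write in Frobenius form y'' + (p(x)/x) y' + (q(x)/x^2) y = 0:
  p(x) = 0,  q(x) = -x^2 - 2x + 2/9.
Indicial equation: r(r-1) + (0) r + (2/9) = 0 -> roots r_1 = 2/3, r_2 = 1/3.
Take r = r_1 = 2/3. Let y(x) = x^r sum_{n>=0} a_n x^n with a_0 = 1.
Substitute y = x^r sum a_n x^n and match x^{r+n}. The recurrence is
  D(n) a_n - 2 a_{n-1} - 1 a_{n-2} = 0,  where D(n) = (r+n)(r+n-1) + (0)(r+n) + (2/9).
  a_n = [2 a_{n-1} + 1 a_{n-2}] / D(n).
Since the indicial polynomial factors as (r - r_1)(r - r_2), D(n) = (r_1 + n - r_1)(r_1 + n - r_2) = n(n + 1/3).
Evaluating step by step (a_0 = 1):
  n = 1: D(1) = 1(1 + 1/3) = 4/3; numerator = 2(1) = 2; a_1 = (2)/(4/3) = 3/2
  n = 2: D(2) = 2(2 + 1/3) = 14/3; numerator = 2(3/2) + 1(1) = 4; a_2 = (4)/(14/3) = 6/7
  n = 3: D(3) = 3(3 + 1/3) = 10; numerator = 2(6/7) + 1(3/2) = 45/14; a_3 = (45/14)/(10) = 9/28
  n = 4: D(4) = 4(4 + 1/3) = 52/3; numerator = 2(9/28) + 1(6/7) = 3/2; a_4 = (3/2)/(52/3) = 9/104
  n = 5: D(5) = 5(5 + 1/3) = 80/3; numerator = 2(9/104) + 1(9/28) = 45/91; a_5 = (45/91)/(80/3) = 27/1456

r = 2/3; a_0 = 1; a_1 = 3/2; a_2 = 6/7; a_3 = 9/28; a_4 = 9/104; a_5 = 27/1456


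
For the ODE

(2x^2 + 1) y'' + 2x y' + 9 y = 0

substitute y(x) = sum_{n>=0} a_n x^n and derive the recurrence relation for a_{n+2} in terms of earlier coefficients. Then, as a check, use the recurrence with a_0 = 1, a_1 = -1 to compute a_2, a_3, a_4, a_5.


Substitute y = sum_n a_n x^n.
(1 + 2 x^2) y'' contributes (n+2)(n+1) a_{n+2} + 2 n(n-1) a_n at x^n.
2 x y'(x) contributes 2 n a_n at x^n.
9 y(x) contributes 9 a_n at x^n.
Matching x^n: (n+2)(n+1) a_{n+2} + (2 n(n-1) + 2 n + 9) a_n = 0.
Thus a_{n+2} = (-2 n(n-1) - 2 n - 9) / ((n+1)(n+2)) * a_n.

Check with a_0 = 1, a_1 = -1 (apply the recurrence for n = 0, 1, 2, 3): a_0 = 1, a_1 = -1, a_2 = -9/2, a_3 = 11/6, a_4 = 51/8, a_5 = -99/40.

a_(n+2) = (-2 n(n-1) - 2 n - 9) / ((n+1)(n+2)) * a_n; check: a_0 = 1, a_1 = -1, a_2 = -9/2, a_3 = 11/6, a_4 = 51/8, a_5 = -99/40


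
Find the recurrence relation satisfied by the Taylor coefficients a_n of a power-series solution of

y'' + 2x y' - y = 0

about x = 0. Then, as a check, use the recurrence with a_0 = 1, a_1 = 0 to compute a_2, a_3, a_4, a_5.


Substitute y = sum_n a_n x^n.
y''(x) has coefficient (n+2)(n+1) a_{n+2} at x^n;
2 x y'(x) has coefficient 2 n a_n at x^n (shift);
-y(x) has coefficient -1 a_n at x^n.
Matching x^n: (n+2)(n+1) a_{n+2} + (2n - 1) a_n = 0.
Thus a_{n+2} = (-2n + 1) / ((n+1)(n+2)) * a_n.

Check with a_0 = 1, a_1 = 0 (apply the recurrence for n = 0, 1, 2, 3): a_0 = 1, a_1 = 0, a_2 = 1/2, a_3 = 0, a_4 = -1/8, a_5 = 0.

a_(n+2) = (-2n + 1) / ((n+1)(n+2)) * a_n; check: a_0 = 1, a_1 = 0, a_2 = 1/2, a_3 = 0, a_4 = -1/8, a_5 = 0


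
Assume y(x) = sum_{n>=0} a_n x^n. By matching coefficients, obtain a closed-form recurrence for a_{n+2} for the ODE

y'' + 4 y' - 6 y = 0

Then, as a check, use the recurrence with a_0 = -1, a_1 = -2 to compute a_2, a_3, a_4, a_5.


Substitute y = sum_n a_n x^n.
y''(x) has coefficient (n+2)(n+1) a_{n+2} at x^n;
4 y'(x) has coefficient 4 (n+1) a_{n+1} at x^n;
-6 y(x) has coefficient -6 a_n at x^n.
Matching x^n: (n+2)(n+1) a_{n+2} + 4 (n+1) a_{n+1} - 6 a_n = 0.
Thus a_{n+2} = [-4 (n+1) a_{n+1} + 6 a_n] / ((n+1)(n+2)).

Check with a_0 = -1, a_1 = -2 (apply the recurrence for n = 0, 1, 2, 3): a_0 = -1, a_1 = -2, a_2 = 1, a_3 = -10/3, a_4 = 23/6, a_5 = -61/15.

a_(n+2) = [-4 (n+1) a_(n+1) + 6 a_n] / ((n+1)(n+2)); check: a_0 = -1, a_1 = -2, a_2 = 1, a_3 = -10/3, a_4 = 23/6, a_5 = -61/15


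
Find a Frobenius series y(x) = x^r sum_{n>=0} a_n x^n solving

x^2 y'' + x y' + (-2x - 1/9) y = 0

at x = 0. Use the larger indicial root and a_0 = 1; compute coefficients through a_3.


Write in Frobenius form y'' + (p(x)/x) y' + (q(x)/x^2) y = 0:
  p(x) = 1,  q(x) = -2x - 1/9.
Indicial equation: r(r-1) + (1) r + (-1/9) = 0 -> roots r_1 = 1/3, r_2 = -1/3.
Take r = r_1 = 1/3. Let y(x) = x^r sum_{n>=0} a_n x^n with a_0 = 1.
Substitute y = x^r sum a_n x^n and match x^{r+n}. The recurrence is
  D(n) a_n - 2 a_{n-1} = 0,  where D(n) = (r+n)(r+n-1) + (1)(r+n) + (-1/9).
  a_n = 2 / D(n) * a_{n-1}.
Since the indicial polynomial factors as (r - r_1)(r - r_2), D(n) = (r_1 + n - r_1)(r_1 + n - r_2) = n(n + 2/3).
Evaluating step by step (a_0 = 1):
  n = 1: D(1) = 1(1 + 2/3) = 5/3; numerator = 2(1) = 2; a_1 = (2)/(5/3) = 6/5
  n = 2: D(2) = 2(2 + 2/3) = 16/3; numerator = 2(6/5) = 12/5; a_2 = (12/5)/(16/3) = 9/20
  n = 3: D(3) = 3(3 + 2/3) = 11; numerator = 2(9/20) = 9/10; a_3 = (9/10)/(11) = 9/110

r = 1/3; a_0 = 1; a_1 = 6/5; a_2 = 9/20; a_3 = 9/110


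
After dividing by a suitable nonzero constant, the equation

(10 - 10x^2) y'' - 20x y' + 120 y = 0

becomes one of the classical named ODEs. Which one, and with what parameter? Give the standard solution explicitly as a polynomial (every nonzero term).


All three coefficients share the factor 10; dividing through by 10 gives  (1 - x^2) y'' - 2x y' + 12 y = 0.
This matches the Legendre equation (1 - x^2) y'' - 2x y' + n(n+1) y = 0 (note the -2x y' term) with n(n+1) = 12, so n = 3; the polynomial solution is P_3(x).
With y = sum_k a_k x^k, matching x^k gives (k+2)(k+1) a_{k+2} = [k(k+1) - n(n+1)] a_k = (k - 3)(k + 4) a_k. The right side vanishes at k = 3, so the series with the parity of 3 terminates at degree 3.
Standard normalization (P_n(1) = 1): leading coefficient (2n)!/(2^n (n!)^2) = 720/(8*36) = 5/2, so a_3 = 5/2. Work downward with a_k = (k+1)(k+2) a_{k+2} / ((k - 3)(k + 4)):
  a_1 = (2)(3)(5/2) / ((1 - 3)(1 + 4)) = 15/(-10) = -3/2
Hence P_3(x) = 5 x^3/2 - 3 x/2.

P_3(x); series = 5 x^3/2 - 3 x/2


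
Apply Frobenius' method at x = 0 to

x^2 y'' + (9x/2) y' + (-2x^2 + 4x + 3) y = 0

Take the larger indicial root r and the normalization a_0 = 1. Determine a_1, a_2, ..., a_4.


Write in Frobenius form y'' + (p(x)/x) y' + (q(x)/x^2) y = 0:
  p(x) = 9/2,  q(x) = -2x^2 + 4x + 3.
Indicial equation: r(r-1) + (9/2) r + (3) = 0 -> roots r_1 = -3/2, r_2 = -2.
Take r = r_1 = -3/2. Let y(x) = x^r sum_{n>=0} a_n x^n with a_0 = 1.
Substitute y = x^r sum a_n x^n and match x^{r+n}. The recurrence is
  D(n) a_n + 4 a_{n-1} - 2 a_{n-2} = 0,  where D(n) = (r+n)(r+n-1) + (9/2)(r+n) + (3).
  a_n = [-4 a_{n-1} + 2 a_{n-2}] / D(n).
Since the indicial polynomial factors as (r - r_1)(r - r_2), D(n) = (r_1 + n - r_1)(r_1 + n - r_2) = n(n + 1/2).
Evaluating step by step (a_0 = 1):
  n = 1: D(1) = 1(1 + 1/2) = 3/2; numerator = -4(1) = -4; a_1 = (-4)/(3/2) = -8/3
  n = 2: D(2) = 2(2 + 1/2) = 5; numerator = -4(-8/3) + 2(1) = 38/3; a_2 = (38/3)/(5) = 38/15
  n = 3: D(3) = 3(3 + 1/2) = 21/2; numerator = -4(38/15) + 2(-8/3) = -232/15; a_3 = (-232/15)/(21/2) = -464/315
  n = 4: D(4) = 4(4 + 1/2) = 18; numerator = -4(-464/315) + 2(38/15) = 3452/315; a_4 = (3452/315)/(18) = 1726/2835

r = -3/2; a_0 = 1; a_1 = -8/3; a_2 = 38/15; a_3 = -464/315; a_4 = 1726/2835


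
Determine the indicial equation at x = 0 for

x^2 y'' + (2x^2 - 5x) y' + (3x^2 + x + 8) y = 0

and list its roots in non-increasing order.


Divide by x^2 to reach normal form y'' + P_1(x) y' + P_2(x) y = 0 with P_1(x) = 2 - 5/x and P_2(x) = 3 + 1/x + 8/x^2.
x = 0 is a singular point because the y'-coefficient 2 - 5/x has a pole at x = 0 and the y-coefficient 3 + 1/x + 8/x^2 has a pole at x = 0.
It is a regular singular point because x P_1(x) = p(x) = 2x - 5 and x^2 P_2(x) = q(x) = 3x^2 + x + 8 are polynomials, hence analytic at x = 0.
p(0) = -5,  q(0) = 8.
Indicial equation: r(r-1) + p(0) r + q(0) = 0, i.e. r^2 + (p(0) - 1) r + q(0) = 0, i.e. r^2 - 6 r + 8 = 0.
Discriminant: (-6)^2 - 4(8) = 4, so r = (6 ± 2)/2.
Solving: r_1 = 4, r_2 = 2.

indicial: r^2 - 6 r + 8 = 0; roots r_1 = 4, r_2 = 2


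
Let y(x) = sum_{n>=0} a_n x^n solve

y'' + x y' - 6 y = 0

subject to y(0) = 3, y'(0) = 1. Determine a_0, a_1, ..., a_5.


Ansatz: y(x) = sum_{n>=0} a_n x^n, so y'(x) = sum_{n>=1} n a_n x^(n-1) and y''(x) = sum_{n>=2} n(n-1) a_n x^(n-2).
Substitute into P(x) y'' + Q(x) y' + R(x) y = 0 with P(x) = 1, Q(x) = x, R(x) = -6, and match powers of x.
Initial conditions: a_0 = 3, a_1 = 1.
Setting the coefficient of each power of x to zero and solving order by order (substituting the coefficients already found):
  x^0: 2 a_2 - 6 a_0 = 0  ->  2 a_2 = 6 a_0 = 18  ->  a_2 = 9
  x^1: 6 a_3 - 5 a_1 = 0  ->  6 a_3 = 5 a_1 = 5  ->  a_3 = 5/6
  x^2: 12 a_4 - 4 a_2 = 0  ->  12 a_4 = 4 a_2 = 36  ->  a_4 = 3
  x^3: 20 a_5 - 3 a_3 = 0  ->  20 a_5 = 3 a_3 = 5/2  ->  a_5 = 1/8
Truncated series: y(x) = 3 + x + 9 x^2 + (5/6) x^3 + 3 x^4 + (1/8) x^5 + O(x^6).

a_0 = 3; a_1 = 1; a_2 = 9; a_3 = 5/6; a_4 = 3; a_5 = 1/8


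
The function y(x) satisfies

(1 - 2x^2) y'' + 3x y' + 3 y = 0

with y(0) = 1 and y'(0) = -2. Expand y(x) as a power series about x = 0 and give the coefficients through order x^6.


Ansatz: y(x) = sum_{n>=0} a_n x^n, so y'(x) = sum_{n>=1} n a_n x^(n-1) and y''(x) = sum_{n>=2} n(n-1) a_n x^(n-2).
Substitute into P(x) y'' + Q(x) y' + R(x) y = 0 with P(x) = 1 - 2x^2, Q(x) = 3x, R(x) = 3, and match powers of x.
Initial conditions: a_0 = 1, a_1 = -2.
Setting the coefficient of each power of x to zero and solving order by order (substituting the coefficients already found):
  x^0: 2 a_2 + 3 a_0 = 0  ->  2 a_2 = -3 a_0 = -3  ->  a_2 = -3/2
  x^1: 6 a_3 + 6 a_1 = 0  ->  6 a_3 = -6 a_1 = 12  ->  a_3 = 2
  x^2: 12 a_4 + 5 a_2 = 0  ->  12 a_4 = -5 a_2 = 15/2  ->  a_4 = 5/8
  x^3: 20 a_5 = 0  ->  a_5 = 0
  x^4: 30 a_6 - 9 a_4 = 0  ->  30 a_6 = 9 a_4 = 45/8  ->  a_6 = 3/16
Truncated series: y(x) = 1 - 2 x - (3/2) x^2 + 2 x^3 + (5/8) x^4 + (3/16) x^6 + O(x^7).

a_0 = 1; a_1 = -2; a_2 = -3/2; a_3 = 2; a_4 = 5/8; a_5 = 0; a_6 = 3/16


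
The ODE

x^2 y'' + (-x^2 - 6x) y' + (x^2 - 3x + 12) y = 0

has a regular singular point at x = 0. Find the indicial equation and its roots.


Divide by x^2 to reach normal form y'' + P_1(x) y' + P_2(x) y = 0 with P_1(x) = -1 - 6/x and P_2(x) = 1 - 3/x + 12/x^2.
x = 0 is a singular point because the y'-coefficient -1 - 6/x has a pole at x = 0 and the y-coefficient 1 - 3/x + 12/x^2 has a pole at x = 0.
It is a regular singular point because x P_1(x) = p(x) = -x - 6 and x^2 P_2(x) = q(x) = x^2 - 3x + 12 are polynomials, hence analytic at x = 0.
p(0) = -6,  q(0) = 12.
Indicial equation: r(r-1) + p(0) r + q(0) = 0, i.e. r^2 + (p(0) - 1) r + q(0) = 0, i.e. r^2 - 7 r + 12 = 0.
Discriminant: (-7)^2 - 4(12) = 1, so r = (7 ± 1)/2.
Solving: r_1 = 4, r_2 = 3.

indicial: r^2 - 7 r + 12 = 0; roots r_1 = 4, r_2 = 3
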